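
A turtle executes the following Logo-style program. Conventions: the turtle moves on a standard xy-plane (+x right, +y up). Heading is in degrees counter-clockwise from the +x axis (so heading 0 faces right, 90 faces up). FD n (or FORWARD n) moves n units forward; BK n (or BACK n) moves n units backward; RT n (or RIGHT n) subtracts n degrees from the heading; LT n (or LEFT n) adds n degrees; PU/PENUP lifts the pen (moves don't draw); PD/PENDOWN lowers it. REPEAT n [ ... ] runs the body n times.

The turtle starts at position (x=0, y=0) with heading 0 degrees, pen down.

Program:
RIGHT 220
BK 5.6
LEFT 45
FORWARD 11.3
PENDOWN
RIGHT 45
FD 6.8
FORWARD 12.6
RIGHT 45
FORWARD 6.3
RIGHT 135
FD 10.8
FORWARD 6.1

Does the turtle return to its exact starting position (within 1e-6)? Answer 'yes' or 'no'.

Answer: no

Derivation:
Executing turtle program step by step:
Start: pos=(0,0), heading=0, pen down
RT 220: heading 0 -> 140
BK 5.6: (0,0) -> (4.29,-3.6) [heading=140, draw]
LT 45: heading 140 -> 185
FD 11.3: (4.29,-3.6) -> (-6.967,-4.584) [heading=185, draw]
PD: pen down
RT 45: heading 185 -> 140
FD 6.8: (-6.967,-4.584) -> (-12.176,-0.214) [heading=140, draw]
FD 12.6: (-12.176,-0.214) -> (-21.828,7.886) [heading=140, draw]
RT 45: heading 140 -> 95
FD 6.3: (-21.828,7.886) -> (-22.377,14.162) [heading=95, draw]
RT 135: heading 95 -> 320
FD 10.8: (-22.377,14.162) -> (-14.104,7.22) [heading=320, draw]
FD 6.1: (-14.104,7.22) -> (-9.431,3.299) [heading=320, draw]
Final: pos=(-9.431,3.299), heading=320, 7 segment(s) drawn

Start position: (0, 0)
Final position: (-9.431, 3.299)
Distance = 9.992; >= 1e-6 -> NOT closed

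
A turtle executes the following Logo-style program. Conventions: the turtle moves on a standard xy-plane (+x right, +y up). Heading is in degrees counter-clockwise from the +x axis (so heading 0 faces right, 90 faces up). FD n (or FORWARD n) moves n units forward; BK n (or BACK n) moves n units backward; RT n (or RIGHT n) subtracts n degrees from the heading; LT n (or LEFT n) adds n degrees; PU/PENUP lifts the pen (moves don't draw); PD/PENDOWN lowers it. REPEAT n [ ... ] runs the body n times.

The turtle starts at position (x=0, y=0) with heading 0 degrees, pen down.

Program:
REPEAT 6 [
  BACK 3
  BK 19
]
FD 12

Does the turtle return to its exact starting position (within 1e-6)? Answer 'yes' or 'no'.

Executing turtle program step by step:
Start: pos=(0,0), heading=0, pen down
REPEAT 6 [
  -- iteration 1/6 --
  BK 3: (0,0) -> (-3,0) [heading=0, draw]
  BK 19: (-3,0) -> (-22,0) [heading=0, draw]
  -- iteration 2/6 --
  BK 3: (-22,0) -> (-25,0) [heading=0, draw]
  BK 19: (-25,0) -> (-44,0) [heading=0, draw]
  -- iteration 3/6 --
  BK 3: (-44,0) -> (-47,0) [heading=0, draw]
  BK 19: (-47,0) -> (-66,0) [heading=0, draw]
  -- iteration 4/6 --
  BK 3: (-66,0) -> (-69,0) [heading=0, draw]
  BK 19: (-69,0) -> (-88,0) [heading=0, draw]
  -- iteration 5/6 --
  BK 3: (-88,0) -> (-91,0) [heading=0, draw]
  BK 19: (-91,0) -> (-110,0) [heading=0, draw]
  -- iteration 6/6 --
  BK 3: (-110,0) -> (-113,0) [heading=0, draw]
  BK 19: (-113,0) -> (-132,0) [heading=0, draw]
]
FD 12: (-132,0) -> (-120,0) [heading=0, draw]
Final: pos=(-120,0), heading=0, 13 segment(s) drawn

Start position: (0, 0)
Final position: (-120, 0)
Distance = 120; >= 1e-6 -> NOT closed

Answer: no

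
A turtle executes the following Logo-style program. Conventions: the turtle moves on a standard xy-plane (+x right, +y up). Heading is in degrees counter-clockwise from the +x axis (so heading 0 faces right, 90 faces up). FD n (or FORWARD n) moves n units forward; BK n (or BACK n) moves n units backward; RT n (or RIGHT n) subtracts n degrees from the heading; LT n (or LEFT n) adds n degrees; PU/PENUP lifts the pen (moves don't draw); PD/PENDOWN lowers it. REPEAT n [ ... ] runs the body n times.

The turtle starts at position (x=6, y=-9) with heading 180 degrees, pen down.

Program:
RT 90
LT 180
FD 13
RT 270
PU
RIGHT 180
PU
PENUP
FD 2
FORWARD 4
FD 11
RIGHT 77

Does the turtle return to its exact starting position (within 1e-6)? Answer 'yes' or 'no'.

Executing turtle program step by step:
Start: pos=(6,-9), heading=180, pen down
RT 90: heading 180 -> 90
LT 180: heading 90 -> 270
FD 13: (6,-9) -> (6,-22) [heading=270, draw]
RT 270: heading 270 -> 0
PU: pen up
RT 180: heading 0 -> 180
PU: pen up
PU: pen up
FD 2: (6,-22) -> (4,-22) [heading=180, move]
FD 4: (4,-22) -> (0,-22) [heading=180, move]
FD 11: (0,-22) -> (-11,-22) [heading=180, move]
RT 77: heading 180 -> 103
Final: pos=(-11,-22), heading=103, 1 segment(s) drawn

Start position: (6, -9)
Final position: (-11, -22)
Distance = 21.401; >= 1e-6 -> NOT closed

Answer: no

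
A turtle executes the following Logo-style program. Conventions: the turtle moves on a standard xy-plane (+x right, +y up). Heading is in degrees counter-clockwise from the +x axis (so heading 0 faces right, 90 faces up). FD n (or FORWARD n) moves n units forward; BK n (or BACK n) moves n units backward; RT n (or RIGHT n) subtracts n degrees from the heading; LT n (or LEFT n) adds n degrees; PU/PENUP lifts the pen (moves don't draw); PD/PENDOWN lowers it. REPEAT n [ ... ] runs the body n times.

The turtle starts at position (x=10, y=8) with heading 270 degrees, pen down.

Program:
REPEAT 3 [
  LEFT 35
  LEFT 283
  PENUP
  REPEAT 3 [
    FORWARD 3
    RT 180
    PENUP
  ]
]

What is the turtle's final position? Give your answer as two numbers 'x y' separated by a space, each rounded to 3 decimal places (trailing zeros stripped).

Answer: 8.549 7.848

Derivation:
Executing turtle program step by step:
Start: pos=(10,8), heading=270, pen down
REPEAT 3 [
  -- iteration 1/3 --
  LT 35: heading 270 -> 305
  LT 283: heading 305 -> 228
  PU: pen up
  REPEAT 3 [
    -- iteration 1/3 --
    FD 3: (10,8) -> (7.993,5.771) [heading=228, move]
    RT 180: heading 228 -> 48
    PU: pen up
    -- iteration 2/3 --
    FD 3: (7.993,5.771) -> (10,8) [heading=48, move]
    RT 180: heading 48 -> 228
    PU: pen up
    -- iteration 3/3 --
    FD 3: (10,8) -> (7.993,5.771) [heading=228, move]
    RT 180: heading 228 -> 48
    PU: pen up
  ]
  -- iteration 2/3 --
  LT 35: heading 48 -> 83
  LT 283: heading 83 -> 6
  PU: pen up
  REPEAT 3 [
    -- iteration 1/3 --
    FD 3: (7.993,5.771) -> (10.976,6.084) [heading=6, move]
    RT 180: heading 6 -> 186
    PU: pen up
    -- iteration 2/3 --
    FD 3: (10.976,6.084) -> (7.993,5.771) [heading=186, move]
    RT 180: heading 186 -> 6
    PU: pen up
    -- iteration 3/3 --
    FD 3: (7.993,5.771) -> (10.976,6.084) [heading=6, move]
    RT 180: heading 6 -> 186
    PU: pen up
  ]
  -- iteration 3/3 --
  LT 35: heading 186 -> 221
  LT 283: heading 221 -> 144
  PU: pen up
  REPEAT 3 [
    -- iteration 1/3 --
    FD 3: (10.976,6.084) -> (8.549,7.848) [heading=144, move]
    RT 180: heading 144 -> 324
    PU: pen up
    -- iteration 2/3 --
    FD 3: (8.549,7.848) -> (10.976,6.084) [heading=324, move]
    RT 180: heading 324 -> 144
    PU: pen up
    -- iteration 3/3 --
    FD 3: (10.976,6.084) -> (8.549,7.848) [heading=144, move]
    RT 180: heading 144 -> 324
    PU: pen up
  ]
]
Final: pos=(8.549,7.848), heading=324, 0 segment(s) drawn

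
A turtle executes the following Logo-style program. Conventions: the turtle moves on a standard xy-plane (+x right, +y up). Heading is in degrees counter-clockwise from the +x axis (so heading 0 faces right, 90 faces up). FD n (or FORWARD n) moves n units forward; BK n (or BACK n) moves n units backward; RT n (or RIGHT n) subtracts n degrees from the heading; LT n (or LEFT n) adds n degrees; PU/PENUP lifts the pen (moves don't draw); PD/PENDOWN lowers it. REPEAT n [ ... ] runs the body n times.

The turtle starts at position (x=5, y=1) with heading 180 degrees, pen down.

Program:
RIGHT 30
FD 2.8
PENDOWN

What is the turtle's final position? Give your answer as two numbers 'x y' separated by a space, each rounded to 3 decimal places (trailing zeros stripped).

Executing turtle program step by step:
Start: pos=(5,1), heading=180, pen down
RT 30: heading 180 -> 150
FD 2.8: (5,1) -> (2.575,2.4) [heading=150, draw]
PD: pen down
Final: pos=(2.575,2.4), heading=150, 1 segment(s) drawn

Answer: 2.575 2.4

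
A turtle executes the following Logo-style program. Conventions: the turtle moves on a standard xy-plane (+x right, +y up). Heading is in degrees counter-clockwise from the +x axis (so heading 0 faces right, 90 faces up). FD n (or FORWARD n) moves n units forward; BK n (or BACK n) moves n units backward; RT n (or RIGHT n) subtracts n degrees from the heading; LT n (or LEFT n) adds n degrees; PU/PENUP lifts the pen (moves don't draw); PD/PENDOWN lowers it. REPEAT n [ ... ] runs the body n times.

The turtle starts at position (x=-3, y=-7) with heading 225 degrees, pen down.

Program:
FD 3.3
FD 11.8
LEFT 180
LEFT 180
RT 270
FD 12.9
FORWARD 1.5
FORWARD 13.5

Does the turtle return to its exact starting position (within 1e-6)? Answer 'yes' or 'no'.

Answer: no

Derivation:
Executing turtle program step by step:
Start: pos=(-3,-7), heading=225, pen down
FD 3.3: (-3,-7) -> (-5.333,-9.333) [heading=225, draw]
FD 11.8: (-5.333,-9.333) -> (-13.677,-17.677) [heading=225, draw]
LT 180: heading 225 -> 45
LT 180: heading 45 -> 225
RT 270: heading 225 -> 315
FD 12.9: (-13.677,-17.677) -> (-4.556,-26.799) [heading=315, draw]
FD 1.5: (-4.556,-26.799) -> (-3.495,-27.86) [heading=315, draw]
FD 13.5: (-3.495,-27.86) -> (6.051,-37.406) [heading=315, draw]
Final: pos=(6.051,-37.406), heading=315, 5 segment(s) drawn

Start position: (-3, -7)
Final position: (6.051, -37.406)
Distance = 31.724; >= 1e-6 -> NOT closed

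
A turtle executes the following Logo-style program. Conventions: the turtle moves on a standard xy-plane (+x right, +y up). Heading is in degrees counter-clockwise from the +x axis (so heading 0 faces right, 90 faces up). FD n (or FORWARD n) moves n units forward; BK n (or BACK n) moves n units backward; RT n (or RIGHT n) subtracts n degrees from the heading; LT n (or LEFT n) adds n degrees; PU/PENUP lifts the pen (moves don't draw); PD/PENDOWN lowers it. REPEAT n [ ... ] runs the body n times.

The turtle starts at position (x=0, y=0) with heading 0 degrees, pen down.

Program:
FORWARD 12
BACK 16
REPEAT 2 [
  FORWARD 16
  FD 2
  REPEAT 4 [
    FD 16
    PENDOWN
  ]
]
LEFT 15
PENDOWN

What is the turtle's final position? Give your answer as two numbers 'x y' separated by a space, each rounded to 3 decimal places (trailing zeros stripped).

Answer: 160 0

Derivation:
Executing turtle program step by step:
Start: pos=(0,0), heading=0, pen down
FD 12: (0,0) -> (12,0) [heading=0, draw]
BK 16: (12,0) -> (-4,0) [heading=0, draw]
REPEAT 2 [
  -- iteration 1/2 --
  FD 16: (-4,0) -> (12,0) [heading=0, draw]
  FD 2: (12,0) -> (14,0) [heading=0, draw]
  REPEAT 4 [
    -- iteration 1/4 --
    FD 16: (14,0) -> (30,0) [heading=0, draw]
    PD: pen down
    -- iteration 2/4 --
    FD 16: (30,0) -> (46,0) [heading=0, draw]
    PD: pen down
    -- iteration 3/4 --
    FD 16: (46,0) -> (62,0) [heading=0, draw]
    PD: pen down
    -- iteration 4/4 --
    FD 16: (62,0) -> (78,0) [heading=0, draw]
    PD: pen down
  ]
  -- iteration 2/2 --
  FD 16: (78,0) -> (94,0) [heading=0, draw]
  FD 2: (94,0) -> (96,0) [heading=0, draw]
  REPEAT 4 [
    -- iteration 1/4 --
    FD 16: (96,0) -> (112,0) [heading=0, draw]
    PD: pen down
    -- iteration 2/4 --
    FD 16: (112,0) -> (128,0) [heading=0, draw]
    PD: pen down
    -- iteration 3/4 --
    FD 16: (128,0) -> (144,0) [heading=0, draw]
    PD: pen down
    -- iteration 4/4 --
    FD 16: (144,0) -> (160,0) [heading=0, draw]
    PD: pen down
  ]
]
LT 15: heading 0 -> 15
PD: pen down
Final: pos=(160,0), heading=15, 14 segment(s) drawn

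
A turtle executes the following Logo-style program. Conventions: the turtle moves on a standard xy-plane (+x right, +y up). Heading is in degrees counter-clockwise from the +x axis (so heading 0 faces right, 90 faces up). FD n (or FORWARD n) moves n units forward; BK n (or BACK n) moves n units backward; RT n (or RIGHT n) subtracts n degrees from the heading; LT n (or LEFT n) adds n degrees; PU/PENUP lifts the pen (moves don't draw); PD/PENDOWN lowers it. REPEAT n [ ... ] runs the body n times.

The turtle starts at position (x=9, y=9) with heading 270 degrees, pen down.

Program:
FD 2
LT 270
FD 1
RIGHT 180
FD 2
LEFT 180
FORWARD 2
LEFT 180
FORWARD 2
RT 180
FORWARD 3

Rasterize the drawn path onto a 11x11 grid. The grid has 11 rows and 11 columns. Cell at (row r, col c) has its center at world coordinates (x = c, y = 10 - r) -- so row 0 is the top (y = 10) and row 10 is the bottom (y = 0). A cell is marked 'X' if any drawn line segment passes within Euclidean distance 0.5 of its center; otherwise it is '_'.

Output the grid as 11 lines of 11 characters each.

Answer: ___________
_________X_
_________X_
_______XXXX
___________
___________
___________
___________
___________
___________
___________

Derivation:
Segment 0: (9,9) -> (9,7)
Segment 1: (9,7) -> (8,7)
Segment 2: (8,7) -> (10,7)
Segment 3: (10,7) -> (8,7)
Segment 4: (8,7) -> (10,7)
Segment 5: (10,7) -> (7,7)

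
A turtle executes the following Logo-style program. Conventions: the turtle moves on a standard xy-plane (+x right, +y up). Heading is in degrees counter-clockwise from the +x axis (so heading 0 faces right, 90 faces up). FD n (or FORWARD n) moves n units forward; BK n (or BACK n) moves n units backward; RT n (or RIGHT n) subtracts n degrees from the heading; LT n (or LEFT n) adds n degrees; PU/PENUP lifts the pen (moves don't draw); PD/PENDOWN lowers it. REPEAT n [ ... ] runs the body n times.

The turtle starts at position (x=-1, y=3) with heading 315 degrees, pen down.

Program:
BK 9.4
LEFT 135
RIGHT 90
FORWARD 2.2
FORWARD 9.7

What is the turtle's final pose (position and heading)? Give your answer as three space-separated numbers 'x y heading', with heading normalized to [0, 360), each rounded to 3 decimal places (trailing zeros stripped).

Executing turtle program step by step:
Start: pos=(-1,3), heading=315, pen down
BK 9.4: (-1,3) -> (-7.647,9.647) [heading=315, draw]
LT 135: heading 315 -> 90
RT 90: heading 90 -> 0
FD 2.2: (-7.647,9.647) -> (-5.447,9.647) [heading=0, draw]
FD 9.7: (-5.447,9.647) -> (4.253,9.647) [heading=0, draw]
Final: pos=(4.253,9.647), heading=0, 3 segment(s) drawn

Answer: 4.253 9.647 0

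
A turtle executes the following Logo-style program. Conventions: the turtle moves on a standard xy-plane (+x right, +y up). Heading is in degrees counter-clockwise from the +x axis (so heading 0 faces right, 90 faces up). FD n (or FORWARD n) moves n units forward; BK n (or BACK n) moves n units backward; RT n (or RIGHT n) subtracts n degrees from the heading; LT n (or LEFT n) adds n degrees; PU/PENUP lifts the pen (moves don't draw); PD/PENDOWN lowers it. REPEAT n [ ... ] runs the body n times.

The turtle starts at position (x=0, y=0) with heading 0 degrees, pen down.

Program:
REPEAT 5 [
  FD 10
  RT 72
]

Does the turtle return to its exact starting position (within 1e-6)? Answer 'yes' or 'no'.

Executing turtle program step by step:
Start: pos=(0,0), heading=0, pen down
REPEAT 5 [
  -- iteration 1/5 --
  FD 10: (0,0) -> (10,0) [heading=0, draw]
  RT 72: heading 0 -> 288
  -- iteration 2/5 --
  FD 10: (10,0) -> (13.09,-9.511) [heading=288, draw]
  RT 72: heading 288 -> 216
  -- iteration 3/5 --
  FD 10: (13.09,-9.511) -> (5,-15.388) [heading=216, draw]
  RT 72: heading 216 -> 144
  -- iteration 4/5 --
  FD 10: (5,-15.388) -> (-3.09,-9.511) [heading=144, draw]
  RT 72: heading 144 -> 72
  -- iteration 5/5 --
  FD 10: (-3.09,-9.511) -> (0,0) [heading=72, draw]
  RT 72: heading 72 -> 0
]
Final: pos=(0,0), heading=0, 5 segment(s) drawn

Start position: (0, 0)
Final position: (0, 0)
Distance = 0; < 1e-6 -> CLOSED

Answer: yes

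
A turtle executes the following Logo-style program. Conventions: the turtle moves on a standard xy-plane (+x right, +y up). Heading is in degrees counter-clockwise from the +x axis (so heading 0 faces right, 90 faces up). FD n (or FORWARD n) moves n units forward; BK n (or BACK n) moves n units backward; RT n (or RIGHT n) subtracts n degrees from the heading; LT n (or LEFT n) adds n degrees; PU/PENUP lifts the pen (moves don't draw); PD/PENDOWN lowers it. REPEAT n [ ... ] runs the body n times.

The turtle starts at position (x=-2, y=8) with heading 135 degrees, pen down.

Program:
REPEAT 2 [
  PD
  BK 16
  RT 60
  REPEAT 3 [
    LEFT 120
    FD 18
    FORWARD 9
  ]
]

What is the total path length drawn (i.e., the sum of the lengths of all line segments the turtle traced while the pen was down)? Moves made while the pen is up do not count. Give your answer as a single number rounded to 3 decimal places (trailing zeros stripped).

Answer: 194

Derivation:
Executing turtle program step by step:
Start: pos=(-2,8), heading=135, pen down
REPEAT 2 [
  -- iteration 1/2 --
  PD: pen down
  BK 16: (-2,8) -> (9.314,-3.314) [heading=135, draw]
  RT 60: heading 135 -> 75
  REPEAT 3 [
    -- iteration 1/3 --
    LT 120: heading 75 -> 195
    FD 18: (9.314,-3.314) -> (-8.073,-7.972) [heading=195, draw]
    FD 9: (-8.073,-7.972) -> (-16.766,-10.302) [heading=195, draw]
    -- iteration 2/3 --
    LT 120: heading 195 -> 315
    FD 18: (-16.766,-10.302) -> (-4.038,-23.03) [heading=315, draw]
    FD 9: (-4.038,-23.03) -> (2.326,-29.394) [heading=315, draw]
    -- iteration 3/3 --
    LT 120: heading 315 -> 75
    FD 18: (2.326,-29.394) -> (6.984,-12.007) [heading=75, draw]
    FD 9: (6.984,-12.007) -> (9.314,-3.314) [heading=75, draw]
  ]
  -- iteration 2/2 --
  PD: pen down
  BK 16: (9.314,-3.314) -> (5.173,-18.769) [heading=75, draw]
  RT 60: heading 75 -> 15
  REPEAT 3 [
    -- iteration 1/3 --
    LT 120: heading 15 -> 135
    FD 18: (5.173,-18.769) -> (-7.555,-6.041) [heading=135, draw]
    FD 9: (-7.555,-6.041) -> (-13.919,0.323) [heading=135, draw]
    -- iteration 2/3 --
    LT 120: heading 135 -> 255
    FD 18: (-13.919,0.323) -> (-18.578,-17.063) [heading=255, draw]
    FD 9: (-18.578,-17.063) -> (-20.907,-25.757) [heading=255, draw]
    -- iteration 3/3 --
    LT 120: heading 255 -> 15
    FD 18: (-20.907,-25.757) -> (-3.521,-21.098) [heading=15, draw]
    FD 9: (-3.521,-21.098) -> (5.173,-18.769) [heading=15, draw]
  ]
]
Final: pos=(5.173,-18.769), heading=15, 14 segment(s) drawn

Segment lengths:
  seg 1: (-2,8) -> (9.314,-3.314), length = 16
  seg 2: (9.314,-3.314) -> (-8.073,-7.972), length = 18
  seg 3: (-8.073,-7.972) -> (-16.766,-10.302), length = 9
  seg 4: (-16.766,-10.302) -> (-4.038,-23.03), length = 18
  seg 5: (-4.038,-23.03) -> (2.326,-29.394), length = 9
  seg 6: (2.326,-29.394) -> (6.984,-12.007), length = 18
  seg 7: (6.984,-12.007) -> (9.314,-3.314), length = 9
  seg 8: (9.314,-3.314) -> (5.173,-18.769), length = 16
  seg 9: (5.173,-18.769) -> (-7.555,-6.041), length = 18
  seg 10: (-7.555,-6.041) -> (-13.919,0.323), length = 9
  seg 11: (-13.919,0.323) -> (-18.578,-17.063), length = 18
  seg 12: (-18.578,-17.063) -> (-20.907,-25.757), length = 9
  seg 13: (-20.907,-25.757) -> (-3.521,-21.098), length = 18
  seg 14: (-3.521,-21.098) -> (5.173,-18.769), length = 9
Total = 194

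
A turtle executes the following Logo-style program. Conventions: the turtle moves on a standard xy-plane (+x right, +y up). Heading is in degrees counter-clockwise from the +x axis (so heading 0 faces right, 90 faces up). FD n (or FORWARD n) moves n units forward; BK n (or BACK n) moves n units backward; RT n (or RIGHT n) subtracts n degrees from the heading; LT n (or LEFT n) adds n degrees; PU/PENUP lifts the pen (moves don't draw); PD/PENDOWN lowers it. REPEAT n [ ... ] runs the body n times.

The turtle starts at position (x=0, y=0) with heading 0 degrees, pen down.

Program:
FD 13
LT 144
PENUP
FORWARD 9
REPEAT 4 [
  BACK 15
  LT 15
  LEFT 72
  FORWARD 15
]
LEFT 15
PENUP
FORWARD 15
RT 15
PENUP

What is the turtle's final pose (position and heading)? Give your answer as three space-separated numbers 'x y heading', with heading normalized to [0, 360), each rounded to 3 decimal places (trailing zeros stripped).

Executing turtle program step by step:
Start: pos=(0,0), heading=0, pen down
FD 13: (0,0) -> (13,0) [heading=0, draw]
LT 144: heading 0 -> 144
PU: pen up
FD 9: (13,0) -> (5.719,5.29) [heading=144, move]
REPEAT 4 [
  -- iteration 1/4 --
  BK 15: (5.719,5.29) -> (17.854,-3.527) [heading=144, move]
  LT 15: heading 144 -> 159
  LT 72: heading 159 -> 231
  FD 15: (17.854,-3.527) -> (8.414,-15.184) [heading=231, move]
  -- iteration 2/4 --
  BK 15: (8.414,-15.184) -> (17.854,-3.527) [heading=231, move]
  LT 15: heading 231 -> 246
  LT 72: heading 246 -> 318
  FD 15: (17.854,-3.527) -> (29.001,-13.564) [heading=318, move]
  -- iteration 3/4 --
  BK 15: (29.001,-13.564) -> (17.854,-3.527) [heading=318, move]
  LT 15: heading 318 -> 333
  LT 72: heading 333 -> 45
  FD 15: (17.854,-3.527) -> (28.461,7.08) [heading=45, move]
  -- iteration 4/4 --
  BK 15: (28.461,7.08) -> (17.854,-3.527) [heading=45, move]
  LT 15: heading 45 -> 60
  LT 72: heading 60 -> 132
  FD 15: (17.854,-3.527) -> (7.817,7.62) [heading=132, move]
]
LT 15: heading 132 -> 147
PU: pen up
FD 15: (7.817,7.62) -> (-4.763,15.79) [heading=147, move]
RT 15: heading 147 -> 132
PU: pen up
Final: pos=(-4.763,15.79), heading=132, 1 segment(s) drawn

Answer: -4.763 15.79 132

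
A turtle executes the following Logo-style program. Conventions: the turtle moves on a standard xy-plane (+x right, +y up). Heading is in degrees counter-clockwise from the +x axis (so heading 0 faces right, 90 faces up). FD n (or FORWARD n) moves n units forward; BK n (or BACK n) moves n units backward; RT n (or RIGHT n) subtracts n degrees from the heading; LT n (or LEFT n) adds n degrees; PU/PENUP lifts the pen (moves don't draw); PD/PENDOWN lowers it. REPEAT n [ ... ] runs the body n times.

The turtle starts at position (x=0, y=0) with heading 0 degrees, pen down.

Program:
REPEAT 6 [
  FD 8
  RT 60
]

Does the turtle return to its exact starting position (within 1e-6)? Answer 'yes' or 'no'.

Executing turtle program step by step:
Start: pos=(0,0), heading=0, pen down
REPEAT 6 [
  -- iteration 1/6 --
  FD 8: (0,0) -> (8,0) [heading=0, draw]
  RT 60: heading 0 -> 300
  -- iteration 2/6 --
  FD 8: (8,0) -> (12,-6.928) [heading=300, draw]
  RT 60: heading 300 -> 240
  -- iteration 3/6 --
  FD 8: (12,-6.928) -> (8,-13.856) [heading=240, draw]
  RT 60: heading 240 -> 180
  -- iteration 4/6 --
  FD 8: (8,-13.856) -> (0,-13.856) [heading=180, draw]
  RT 60: heading 180 -> 120
  -- iteration 5/6 --
  FD 8: (0,-13.856) -> (-4,-6.928) [heading=120, draw]
  RT 60: heading 120 -> 60
  -- iteration 6/6 --
  FD 8: (-4,-6.928) -> (0,0) [heading=60, draw]
  RT 60: heading 60 -> 0
]
Final: pos=(0,0), heading=0, 6 segment(s) drawn

Start position: (0, 0)
Final position: (0, 0)
Distance = 0; < 1e-6 -> CLOSED

Answer: yes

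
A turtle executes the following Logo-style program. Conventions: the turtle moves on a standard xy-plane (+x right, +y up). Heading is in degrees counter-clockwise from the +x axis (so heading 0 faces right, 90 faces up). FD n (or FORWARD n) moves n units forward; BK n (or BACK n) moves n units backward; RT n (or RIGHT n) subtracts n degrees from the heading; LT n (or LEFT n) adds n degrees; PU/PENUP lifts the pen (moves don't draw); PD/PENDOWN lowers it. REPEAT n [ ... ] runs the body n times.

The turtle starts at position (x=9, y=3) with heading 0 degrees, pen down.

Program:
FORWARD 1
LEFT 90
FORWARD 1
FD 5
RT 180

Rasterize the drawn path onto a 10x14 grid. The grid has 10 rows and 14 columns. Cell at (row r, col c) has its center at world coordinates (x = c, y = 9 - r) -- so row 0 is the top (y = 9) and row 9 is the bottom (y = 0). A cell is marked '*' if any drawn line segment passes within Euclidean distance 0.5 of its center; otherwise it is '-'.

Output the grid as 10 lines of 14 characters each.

Answer: ----------*---
----------*---
----------*---
----------*---
----------*---
----------*---
---------**---
--------------
--------------
--------------

Derivation:
Segment 0: (9,3) -> (10,3)
Segment 1: (10,3) -> (10,4)
Segment 2: (10,4) -> (10,9)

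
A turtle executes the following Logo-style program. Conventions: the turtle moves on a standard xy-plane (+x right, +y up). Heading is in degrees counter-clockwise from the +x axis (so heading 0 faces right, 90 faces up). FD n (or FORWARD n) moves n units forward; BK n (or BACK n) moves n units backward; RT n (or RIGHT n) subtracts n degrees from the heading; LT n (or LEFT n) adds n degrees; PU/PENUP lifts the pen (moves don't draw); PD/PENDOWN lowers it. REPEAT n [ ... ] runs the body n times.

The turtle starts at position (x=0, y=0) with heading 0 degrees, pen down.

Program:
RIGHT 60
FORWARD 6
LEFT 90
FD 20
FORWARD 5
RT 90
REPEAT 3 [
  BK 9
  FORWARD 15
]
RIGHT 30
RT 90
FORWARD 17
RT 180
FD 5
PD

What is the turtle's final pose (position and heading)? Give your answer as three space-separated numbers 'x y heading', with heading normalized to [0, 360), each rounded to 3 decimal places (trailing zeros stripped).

Answer: 21.651 -8.285 0

Derivation:
Executing turtle program step by step:
Start: pos=(0,0), heading=0, pen down
RT 60: heading 0 -> 300
FD 6: (0,0) -> (3,-5.196) [heading=300, draw]
LT 90: heading 300 -> 30
FD 20: (3,-5.196) -> (20.321,4.804) [heading=30, draw]
FD 5: (20.321,4.804) -> (24.651,7.304) [heading=30, draw]
RT 90: heading 30 -> 300
REPEAT 3 [
  -- iteration 1/3 --
  BK 9: (24.651,7.304) -> (20.151,15.098) [heading=300, draw]
  FD 15: (20.151,15.098) -> (27.651,2.108) [heading=300, draw]
  -- iteration 2/3 --
  BK 9: (27.651,2.108) -> (23.151,9.902) [heading=300, draw]
  FD 15: (23.151,9.902) -> (30.651,-3.088) [heading=300, draw]
  -- iteration 3/3 --
  BK 9: (30.651,-3.088) -> (26.151,4.706) [heading=300, draw]
  FD 15: (26.151,4.706) -> (33.651,-8.285) [heading=300, draw]
]
RT 30: heading 300 -> 270
RT 90: heading 270 -> 180
FD 17: (33.651,-8.285) -> (16.651,-8.285) [heading=180, draw]
RT 180: heading 180 -> 0
FD 5: (16.651,-8.285) -> (21.651,-8.285) [heading=0, draw]
PD: pen down
Final: pos=(21.651,-8.285), heading=0, 11 segment(s) drawn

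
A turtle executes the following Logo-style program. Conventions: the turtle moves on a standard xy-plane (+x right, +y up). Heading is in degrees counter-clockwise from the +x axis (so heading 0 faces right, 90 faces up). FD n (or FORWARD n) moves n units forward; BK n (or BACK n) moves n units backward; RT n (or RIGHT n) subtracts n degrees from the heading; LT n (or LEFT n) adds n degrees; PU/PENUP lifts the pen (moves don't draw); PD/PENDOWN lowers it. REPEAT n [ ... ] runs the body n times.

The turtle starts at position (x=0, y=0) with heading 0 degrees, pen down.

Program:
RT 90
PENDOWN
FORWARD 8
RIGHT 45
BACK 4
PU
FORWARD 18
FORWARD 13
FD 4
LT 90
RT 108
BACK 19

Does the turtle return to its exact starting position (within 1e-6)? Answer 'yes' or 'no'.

Answer: no

Derivation:
Executing turtle program step by step:
Start: pos=(0,0), heading=0, pen down
RT 90: heading 0 -> 270
PD: pen down
FD 8: (0,0) -> (0,-8) [heading=270, draw]
RT 45: heading 270 -> 225
BK 4: (0,-8) -> (2.828,-5.172) [heading=225, draw]
PU: pen up
FD 18: (2.828,-5.172) -> (-9.899,-17.899) [heading=225, move]
FD 13: (-9.899,-17.899) -> (-19.092,-27.092) [heading=225, move]
FD 4: (-19.092,-27.092) -> (-21.92,-29.92) [heading=225, move]
LT 90: heading 225 -> 315
RT 108: heading 315 -> 207
BK 19: (-21.92,-29.92) -> (-4.991,-21.294) [heading=207, move]
Final: pos=(-4.991,-21.294), heading=207, 2 segment(s) drawn

Start position: (0, 0)
Final position: (-4.991, -21.294)
Distance = 21.872; >= 1e-6 -> NOT closed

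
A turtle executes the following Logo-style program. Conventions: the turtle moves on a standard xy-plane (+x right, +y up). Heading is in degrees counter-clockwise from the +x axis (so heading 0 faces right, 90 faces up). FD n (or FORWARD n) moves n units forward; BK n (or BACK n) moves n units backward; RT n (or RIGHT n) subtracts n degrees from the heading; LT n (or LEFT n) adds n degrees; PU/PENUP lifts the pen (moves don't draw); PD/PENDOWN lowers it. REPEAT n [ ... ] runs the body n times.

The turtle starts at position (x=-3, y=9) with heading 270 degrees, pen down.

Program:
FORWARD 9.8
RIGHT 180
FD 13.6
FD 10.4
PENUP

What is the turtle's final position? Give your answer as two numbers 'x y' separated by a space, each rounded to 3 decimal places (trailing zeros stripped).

Answer: -3 23.2

Derivation:
Executing turtle program step by step:
Start: pos=(-3,9), heading=270, pen down
FD 9.8: (-3,9) -> (-3,-0.8) [heading=270, draw]
RT 180: heading 270 -> 90
FD 13.6: (-3,-0.8) -> (-3,12.8) [heading=90, draw]
FD 10.4: (-3,12.8) -> (-3,23.2) [heading=90, draw]
PU: pen up
Final: pos=(-3,23.2), heading=90, 3 segment(s) drawn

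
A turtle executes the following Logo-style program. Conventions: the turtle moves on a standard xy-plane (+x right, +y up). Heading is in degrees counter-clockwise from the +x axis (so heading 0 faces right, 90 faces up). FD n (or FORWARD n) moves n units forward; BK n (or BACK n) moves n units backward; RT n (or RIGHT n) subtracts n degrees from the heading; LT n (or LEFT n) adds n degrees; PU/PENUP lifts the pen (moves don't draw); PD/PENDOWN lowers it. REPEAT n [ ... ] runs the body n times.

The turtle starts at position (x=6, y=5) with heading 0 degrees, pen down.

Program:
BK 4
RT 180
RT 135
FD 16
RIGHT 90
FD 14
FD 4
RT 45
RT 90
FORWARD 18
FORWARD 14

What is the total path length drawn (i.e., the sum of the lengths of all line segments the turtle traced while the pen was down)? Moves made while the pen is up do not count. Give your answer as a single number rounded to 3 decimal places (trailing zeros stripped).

Executing turtle program step by step:
Start: pos=(6,5), heading=0, pen down
BK 4: (6,5) -> (2,5) [heading=0, draw]
RT 180: heading 0 -> 180
RT 135: heading 180 -> 45
FD 16: (2,5) -> (13.314,16.314) [heading=45, draw]
RT 90: heading 45 -> 315
FD 14: (13.314,16.314) -> (23.213,6.414) [heading=315, draw]
FD 4: (23.213,6.414) -> (26.042,3.586) [heading=315, draw]
RT 45: heading 315 -> 270
RT 90: heading 270 -> 180
FD 18: (26.042,3.586) -> (8.042,3.586) [heading=180, draw]
FD 14: (8.042,3.586) -> (-5.958,3.586) [heading=180, draw]
Final: pos=(-5.958,3.586), heading=180, 6 segment(s) drawn

Segment lengths:
  seg 1: (6,5) -> (2,5), length = 4
  seg 2: (2,5) -> (13.314,16.314), length = 16
  seg 3: (13.314,16.314) -> (23.213,6.414), length = 14
  seg 4: (23.213,6.414) -> (26.042,3.586), length = 4
  seg 5: (26.042,3.586) -> (8.042,3.586), length = 18
  seg 6: (8.042,3.586) -> (-5.958,3.586), length = 14
Total = 70

Answer: 70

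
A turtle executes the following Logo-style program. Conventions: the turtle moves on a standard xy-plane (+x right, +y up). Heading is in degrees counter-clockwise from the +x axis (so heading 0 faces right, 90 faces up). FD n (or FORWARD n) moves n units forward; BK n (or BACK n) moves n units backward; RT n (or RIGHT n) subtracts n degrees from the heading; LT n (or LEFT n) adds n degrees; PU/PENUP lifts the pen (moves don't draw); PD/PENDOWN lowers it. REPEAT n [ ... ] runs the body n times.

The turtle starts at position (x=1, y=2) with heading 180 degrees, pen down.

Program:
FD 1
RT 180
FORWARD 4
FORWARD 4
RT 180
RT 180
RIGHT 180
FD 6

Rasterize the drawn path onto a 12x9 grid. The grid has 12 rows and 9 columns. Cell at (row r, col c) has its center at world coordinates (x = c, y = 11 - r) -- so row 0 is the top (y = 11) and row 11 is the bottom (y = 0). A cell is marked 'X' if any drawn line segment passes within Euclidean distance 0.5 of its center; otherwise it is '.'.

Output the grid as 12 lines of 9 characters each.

Answer: .........
.........
.........
.........
.........
.........
.........
.........
.........
XXXXXXXXX
.........
.........

Derivation:
Segment 0: (1,2) -> (0,2)
Segment 1: (0,2) -> (4,2)
Segment 2: (4,2) -> (8,2)
Segment 3: (8,2) -> (2,2)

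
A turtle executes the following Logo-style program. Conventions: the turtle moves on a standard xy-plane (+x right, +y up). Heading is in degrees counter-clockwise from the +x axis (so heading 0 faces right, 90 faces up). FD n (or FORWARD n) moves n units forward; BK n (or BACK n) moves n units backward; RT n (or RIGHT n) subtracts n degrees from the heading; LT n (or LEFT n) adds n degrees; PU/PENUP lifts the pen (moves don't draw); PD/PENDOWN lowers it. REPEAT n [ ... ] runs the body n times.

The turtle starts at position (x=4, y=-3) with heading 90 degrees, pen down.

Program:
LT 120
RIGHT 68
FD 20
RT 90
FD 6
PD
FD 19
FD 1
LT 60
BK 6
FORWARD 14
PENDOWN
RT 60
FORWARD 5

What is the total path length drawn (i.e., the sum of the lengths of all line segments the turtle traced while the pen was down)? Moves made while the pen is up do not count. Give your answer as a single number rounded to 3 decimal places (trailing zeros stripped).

Answer: 71

Derivation:
Executing turtle program step by step:
Start: pos=(4,-3), heading=90, pen down
LT 120: heading 90 -> 210
RT 68: heading 210 -> 142
FD 20: (4,-3) -> (-11.76,9.313) [heading=142, draw]
RT 90: heading 142 -> 52
FD 6: (-11.76,9.313) -> (-8.066,14.041) [heading=52, draw]
PD: pen down
FD 19: (-8.066,14.041) -> (3.631,29.013) [heading=52, draw]
FD 1: (3.631,29.013) -> (4.247,29.802) [heading=52, draw]
LT 60: heading 52 -> 112
BK 6: (4.247,29.802) -> (6.495,24.238) [heading=112, draw]
FD 14: (6.495,24.238) -> (1.25,37.219) [heading=112, draw]
PD: pen down
RT 60: heading 112 -> 52
FD 5: (1.25,37.219) -> (4.328,41.159) [heading=52, draw]
Final: pos=(4.328,41.159), heading=52, 7 segment(s) drawn

Segment lengths:
  seg 1: (4,-3) -> (-11.76,9.313), length = 20
  seg 2: (-11.76,9.313) -> (-8.066,14.041), length = 6
  seg 3: (-8.066,14.041) -> (3.631,29.013), length = 19
  seg 4: (3.631,29.013) -> (4.247,29.802), length = 1
  seg 5: (4.247,29.802) -> (6.495,24.238), length = 6
  seg 6: (6.495,24.238) -> (1.25,37.219), length = 14
  seg 7: (1.25,37.219) -> (4.328,41.159), length = 5
Total = 71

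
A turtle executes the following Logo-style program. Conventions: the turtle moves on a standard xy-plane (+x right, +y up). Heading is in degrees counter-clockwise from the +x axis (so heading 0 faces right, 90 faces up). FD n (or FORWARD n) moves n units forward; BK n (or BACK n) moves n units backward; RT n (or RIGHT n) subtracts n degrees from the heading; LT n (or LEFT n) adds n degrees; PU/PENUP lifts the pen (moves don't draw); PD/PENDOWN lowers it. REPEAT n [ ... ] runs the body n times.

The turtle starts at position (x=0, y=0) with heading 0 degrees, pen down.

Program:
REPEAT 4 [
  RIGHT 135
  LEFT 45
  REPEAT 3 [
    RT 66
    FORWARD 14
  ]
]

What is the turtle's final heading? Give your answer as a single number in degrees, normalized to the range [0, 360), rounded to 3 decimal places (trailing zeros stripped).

Answer: 288

Derivation:
Executing turtle program step by step:
Start: pos=(0,0), heading=0, pen down
REPEAT 4 [
  -- iteration 1/4 --
  RT 135: heading 0 -> 225
  LT 45: heading 225 -> 270
  REPEAT 3 [
    -- iteration 1/3 --
    RT 66: heading 270 -> 204
    FD 14: (0,0) -> (-12.79,-5.694) [heading=204, draw]
    -- iteration 2/3 --
    RT 66: heading 204 -> 138
    FD 14: (-12.79,-5.694) -> (-23.194,3.674) [heading=138, draw]
    -- iteration 3/3 --
    RT 66: heading 138 -> 72
    FD 14: (-23.194,3.674) -> (-18.867,16.988) [heading=72, draw]
  ]
  -- iteration 2/4 --
  RT 135: heading 72 -> 297
  LT 45: heading 297 -> 342
  REPEAT 3 [
    -- iteration 1/3 --
    RT 66: heading 342 -> 276
    FD 14: (-18.867,16.988) -> (-17.404,3.065) [heading=276, draw]
    -- iteration 2/3 --
    RT 66: heading 276 -> 210
    FD 14: (-17.404,3.065) -> (-29.528,-3.935) [heading=210, draw]
    -- iteration 3/3 --
    RT 66: heading 210 -> 144
    FD 14: (-29.528,-3.935) -> (-40.855,4.294) [heading=144, draw]
  ]
  -- iteration 3/4 --
  RT 135: heading 144 -> 9
  LT 45: heading 9 -> 54
  REPEAT 3 [
    -- iteration 1/3 --
    RT 66: heading 54 -> 348
    FD 14: (-40.855,4.294) -> (-27.161,1.383) [heading=348, draw]
    -- iteration 2/3 --
    RT 66: heading 348 -> 282
    FD 14: (-27.161,1.383) -> (-24.25,-12.311) [heading=282, draw]
    -- iteration 3/3 --
    RT 66: heading 282 -> 216
    FD 14: (-24.25,-12.311) -> (-35.576,-20.54) [heading=216, draw]
  ]
  -- iteration 4/4 --
  RT 135: heading 216 -> 81
  LT 45: heading 81 -> 126
  REPEAT 3 [
    -- iteration 1/3 --
    RT 66: heading 126 -> 60
    FD 14: (-35.576,-20.54) -> (-28.576,-8.415) [heading=60, draw]
    -- iteration 2/3 --
    RT 66: heading 60 -> 354
    FD 14: (-28.576,-8.415) -> (-14.653,-9.879) [heading=354, draw]
    -- iteration 3/3 --
    RT 66: heading 354 -> 288
    FD 14: (-14.653,-9.879) -> (-10.326,-23.194) [heading=288, draw]
  ]
]
Final: pos=(-10.326,-23.194), heading=288, 12 segment(s) drawn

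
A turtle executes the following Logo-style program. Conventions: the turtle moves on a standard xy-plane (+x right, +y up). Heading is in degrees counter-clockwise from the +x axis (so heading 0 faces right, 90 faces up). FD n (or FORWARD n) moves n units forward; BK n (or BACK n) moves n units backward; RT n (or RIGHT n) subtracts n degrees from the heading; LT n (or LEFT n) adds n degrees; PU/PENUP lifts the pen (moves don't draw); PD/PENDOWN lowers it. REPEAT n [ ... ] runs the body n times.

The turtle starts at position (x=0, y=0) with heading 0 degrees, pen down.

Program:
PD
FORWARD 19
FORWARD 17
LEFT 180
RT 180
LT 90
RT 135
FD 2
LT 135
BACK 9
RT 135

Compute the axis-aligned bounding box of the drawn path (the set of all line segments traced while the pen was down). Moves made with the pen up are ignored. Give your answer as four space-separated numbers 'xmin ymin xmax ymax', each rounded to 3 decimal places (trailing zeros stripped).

Answer: 0 -10.414 37.414 0

Derivation:
Executing turtle program step by step:
Start: pos=(0,0), heading=0, pen down
PD: pen down
FD 19: (0,0) -> (19,0) [heading=0, draw]
FD 17: (19,0) -> (36,0) [heading=0, draw]
LT 180: heading 0 -> 180
RT 180: heading 180 -> 0
LT 90: heading 0 -> 90
RT 135: heading 90 -> 315
FD 2: (36,0) -> (37.414,-1.414) [heading=315, draw]
LT 135: heading 315 -> 90
BK 9: (37.414,-1.414) -> (37.414,-10.414) [heading=90, draw]
RT 135: heading 90 -> 315
Final: pos=(37.414,-10.414), heading=315, 4 segment(s) drawn

Segment endpoints: x in {0, 19, 36, 37.414}, y in {-10.414, -1.414, 0}
xmin=0, ymin=-10.414, xmax=37.414, ymax=0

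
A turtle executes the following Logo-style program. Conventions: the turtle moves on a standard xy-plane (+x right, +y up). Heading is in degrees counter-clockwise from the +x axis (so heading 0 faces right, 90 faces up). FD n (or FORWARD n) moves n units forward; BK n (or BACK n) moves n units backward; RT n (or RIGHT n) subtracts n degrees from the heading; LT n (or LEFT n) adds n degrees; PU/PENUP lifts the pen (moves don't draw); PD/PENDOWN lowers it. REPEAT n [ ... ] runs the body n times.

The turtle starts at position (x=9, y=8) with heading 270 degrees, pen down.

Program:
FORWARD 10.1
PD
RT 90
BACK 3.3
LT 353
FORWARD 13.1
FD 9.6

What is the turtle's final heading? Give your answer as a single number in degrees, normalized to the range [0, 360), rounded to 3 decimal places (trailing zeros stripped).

Answer: 173

Derivation:
Executing turtle program step by step:
Start: pos=(9,8), heading=270, pen down
FD 10.1: (9,8) -> (9,-2.1) [heading=270, draw]
PD: pen down
RT 90: heading 270 -> 180
BK 3.3: (9,-2.1) -> (12.3,-2.1) [heading=180, draw]
LT 353: heading 180 -> 173
FD 13.1: (12.3,-2.1) -> (-0.702,-0.504) [heading=173, draw]
FD 9.6: (-0.702,-0.504) -> (-10.231,0.666) [heading=173, draw]
Final: pos=(-10.231,0.666), heading=173, 4 segment(s) drawn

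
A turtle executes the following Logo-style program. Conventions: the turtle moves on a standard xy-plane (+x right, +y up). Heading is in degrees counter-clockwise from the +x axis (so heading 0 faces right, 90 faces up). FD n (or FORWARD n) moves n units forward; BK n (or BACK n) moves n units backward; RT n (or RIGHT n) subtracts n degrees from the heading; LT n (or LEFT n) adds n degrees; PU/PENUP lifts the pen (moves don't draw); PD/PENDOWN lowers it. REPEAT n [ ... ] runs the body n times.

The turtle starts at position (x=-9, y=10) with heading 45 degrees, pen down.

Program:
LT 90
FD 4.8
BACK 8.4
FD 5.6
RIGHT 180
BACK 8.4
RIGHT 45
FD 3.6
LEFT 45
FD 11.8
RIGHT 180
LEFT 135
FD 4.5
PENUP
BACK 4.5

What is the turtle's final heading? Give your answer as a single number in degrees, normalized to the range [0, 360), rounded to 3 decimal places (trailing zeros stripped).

Answer: 270

Derivation:
Executing turtle program step by step:
Start: pos=(-9,10), heading=45, pen down
LT 90: heading 45 -> 135
FD 4.8: (-9,10) -> (-12.394,13.394) [heading=135, draw]
BK 8.4: (-12.394,13.394) -> (-6.454,7.454) [heading=135, draw]
FD 5.6: (-6.454,7.454) -> (-10.414,11.414) [heading=135, draw]
RT 180: heading 135 -> 315
BK 8.4: (-10.414,11.414) -> (-16.354,17.354) [heading=315, draw]
RT 45: heading 315 -> 270
FD 3.6: (-16.354,17.354) -> (-16.354,13.754) [heading=270, draw]
LT 45: heading 270 -> 315
FD 11.8: (-16.354,13.754) -> (-8.01,5.41) [heading=315, draw]
RT 180: heading 315 -> 135
LT 135: heading 135 -> 270
FD 4.5: (-8.01,5.41) -> (-8.01,0.91) [heading=270, draw]
PU: pen up
BK 4.5: (-8.01,0.91) -> (-8.01,5.41) [heading=270, move]
Final: pos=(-8.01,5.41), heading=270, 7 segment(s) drawn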